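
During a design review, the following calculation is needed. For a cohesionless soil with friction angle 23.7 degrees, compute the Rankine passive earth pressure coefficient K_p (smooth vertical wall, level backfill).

2.34

K_p = (1 + sin φ)/(1 − sin φ) = tan²(45° + 23.7°/2) = 2.344.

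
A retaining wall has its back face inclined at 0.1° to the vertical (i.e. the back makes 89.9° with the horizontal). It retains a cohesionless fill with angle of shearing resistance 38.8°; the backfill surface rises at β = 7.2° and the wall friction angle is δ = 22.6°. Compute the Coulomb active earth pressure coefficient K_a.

0.226

K_a = sin²(α+φ) / [sin²α · sin(α−δ) · (1 + √{sin(φ+δ)sin(φ−β) / (sin(α−δ)sin(α+β))})²].
With α = 89.9°, φ = 38.8°, δ = 22.6°, β = 7.2°: K_a = 0.2261.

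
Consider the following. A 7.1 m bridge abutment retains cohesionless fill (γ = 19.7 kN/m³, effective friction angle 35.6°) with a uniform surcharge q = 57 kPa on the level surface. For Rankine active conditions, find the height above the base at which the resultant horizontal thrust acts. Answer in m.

K_a = 0.2641.
Triangular part P₁ = ½K_aγH² = 131.1 at H/3 = 2.367 m; rectangular part P₂ = K_a q H = 106.9 at H/2 = 3.550 m.
ȳ = (P₁·2.367 + P₂·3.550)/(P₁+P₂) = 2.898 m.

2.90 m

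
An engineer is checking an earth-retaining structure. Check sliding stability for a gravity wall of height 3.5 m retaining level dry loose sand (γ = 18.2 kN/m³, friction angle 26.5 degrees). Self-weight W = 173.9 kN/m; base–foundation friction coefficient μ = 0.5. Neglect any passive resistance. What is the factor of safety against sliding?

2.04

K_a = tan²(45° − 26.5°/2) = 0.3829.
P_a = ½K_aγH² = 0.5×0.3829×18.2×3.5² = 42.69 kN/m, acting at H/3 = 1.167 m above the base.
FS_sliding = μW / P_a = 0.5×173.9 / 42.69 = 2.037.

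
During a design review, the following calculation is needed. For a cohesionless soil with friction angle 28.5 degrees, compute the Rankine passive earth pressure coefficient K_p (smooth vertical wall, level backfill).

2.83

K_p = (1 + sin φ)/(1 − sin φ) = tan²(45° + 28.5°/2) = 2.825.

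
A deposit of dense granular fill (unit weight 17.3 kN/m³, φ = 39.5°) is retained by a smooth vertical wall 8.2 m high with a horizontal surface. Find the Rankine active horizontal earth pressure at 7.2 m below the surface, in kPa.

K_a = (1 − sin φ)/(1 + sin φ) = 0.2224.
σ_h = K_a γ z = 0.2224 × 17.3 × 7.2 = 27.71 kPa.

27.7 kPa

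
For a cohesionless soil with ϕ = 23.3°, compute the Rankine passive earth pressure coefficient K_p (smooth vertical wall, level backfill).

K_p = (1 + sin φ)/(1 − sin φ) = tan²(45° + 23.3°/2) = 2.309.

2.31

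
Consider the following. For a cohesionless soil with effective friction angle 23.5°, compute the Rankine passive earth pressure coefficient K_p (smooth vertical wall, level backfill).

2.33

K_p = (1 + sin φ)/(1 − sin φ) = tan²(45° + 23.5°/2) = 2.326.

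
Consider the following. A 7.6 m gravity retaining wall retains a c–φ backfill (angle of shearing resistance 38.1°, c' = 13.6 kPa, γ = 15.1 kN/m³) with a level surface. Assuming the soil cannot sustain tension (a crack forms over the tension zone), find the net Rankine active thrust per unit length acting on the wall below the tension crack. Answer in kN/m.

K_a = 0.2368; √K_a = 0.4867.
Tension-crack depth z_c = 2c/(γ√K_a) = 2×13.6/(15.1×0.4867) = 3.701 m.
σ_a at base = K_a γ H − 2c√K_a = 0.2368×15.1×7.6 − 2×13.6×0.4867 = 13.94 kPa.
P_a = ½ × 13.94 × (H − z_c) = 0.5×13.94×3.899 = 27.18 kN/m.

27.2 kN/m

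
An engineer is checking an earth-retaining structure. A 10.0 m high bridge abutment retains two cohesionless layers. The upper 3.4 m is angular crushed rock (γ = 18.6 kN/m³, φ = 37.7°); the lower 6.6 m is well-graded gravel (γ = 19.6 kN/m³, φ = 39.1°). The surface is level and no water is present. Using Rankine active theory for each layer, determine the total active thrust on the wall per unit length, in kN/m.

K_a1 = tan²(45°−37.7°/2) = 0.2411; K_a2 = tan²(45°−39.1°/2) = 0.2265.
Layer 1: σ at base = K_a1 γ₁ h₁ = 15.24 kPa; P₁ = ½×15.24×3.4 = 25.92.
Layer 2: σ_v at top = γ₁h₁ = 63.24; σ_h top = K_a2×63.24 = 14.32; σ_h base = K_a2×(63.24+19.6×6.6) = 43.62.
P₂ = ½(14.32+43.62)×6.6 = 191.2. Total P_a = 25.92+191.2 = 217.1 kN/m.

217 kN/m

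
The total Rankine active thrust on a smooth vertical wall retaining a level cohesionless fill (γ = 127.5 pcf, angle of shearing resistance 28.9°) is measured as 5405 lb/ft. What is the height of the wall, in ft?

15.6 ft

K_a = 0.3484. P_a = ½ K_a γ H² ⇒ H = √(2P_a/(K_a γ)).
H = √(2×5405/(0.3484×127.5)) = 15.60 ft.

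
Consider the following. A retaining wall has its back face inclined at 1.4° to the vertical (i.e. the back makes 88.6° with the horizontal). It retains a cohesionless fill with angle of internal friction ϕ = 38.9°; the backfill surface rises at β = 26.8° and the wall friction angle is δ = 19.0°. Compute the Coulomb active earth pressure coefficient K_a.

0.316

K_a = sin²(α+φ) / [sin²α · sin(α−δ) · (1 + √{sin(φ+δ)sin(φ−β) / (sin(α−δ)sin(α+β))})²].
With α = 88.6°, φ = 38.9°, δ = 19.0°, β = 26.8°: K_a = 0.3161.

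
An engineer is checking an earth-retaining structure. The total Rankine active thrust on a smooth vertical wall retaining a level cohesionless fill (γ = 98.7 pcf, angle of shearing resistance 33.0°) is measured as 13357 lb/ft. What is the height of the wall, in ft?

30.3 ft

K_a = 0.2948. P_a = ½ K_a γ H² ⇒ H = √(2P_a/(K_a γ)).
H = √(2×13357/(0.2948×98.7)) = 30.30 ft.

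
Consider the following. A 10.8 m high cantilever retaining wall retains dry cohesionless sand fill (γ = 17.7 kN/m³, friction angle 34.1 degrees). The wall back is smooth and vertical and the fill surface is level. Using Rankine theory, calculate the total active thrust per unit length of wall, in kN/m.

291 kN/m

K_a = tan²(45° − φ/2) = 0.2815.
P_a = ½ K_a γ H² = 0.5 × 0.2815 × 17.7 × 10.8² = 290.6 kN/m.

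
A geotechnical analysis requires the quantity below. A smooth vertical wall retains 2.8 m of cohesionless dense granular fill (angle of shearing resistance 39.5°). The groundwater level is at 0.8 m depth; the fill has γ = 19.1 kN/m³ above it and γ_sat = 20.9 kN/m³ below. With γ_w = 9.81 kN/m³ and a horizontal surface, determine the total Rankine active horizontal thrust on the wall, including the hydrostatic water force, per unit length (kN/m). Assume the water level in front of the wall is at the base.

32.7 kN/m

K_a = tan²(45° − φ/2) = 0.2224.
γ' = 20.9 − 9.81 = 11.09 kN/m³. Depth below WT = 2.0 m.
σ'_h at WT = K_a γ d_w = 3.399 kPa; at base = 3.399 + K_a γ' × 2.0 = 8.332 kPa.
P₁ (0–0.8 m) = ½×3.399×0.8 = 1.360. P₂ (0.8–2.8 m) = ½(3.399+8.332)×2.0 = 11.73.
P_w = ½ γ_w h₂² = 0.5×9.81×2.0² = 19.62. Total = 1.360+11.73+19.62 = 32.71 kN/m.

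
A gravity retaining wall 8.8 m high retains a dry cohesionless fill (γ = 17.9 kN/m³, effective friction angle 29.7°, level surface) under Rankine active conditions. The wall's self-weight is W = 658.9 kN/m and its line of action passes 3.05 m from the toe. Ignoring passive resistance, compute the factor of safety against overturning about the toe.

K_a = tan²(45° − 29.7°/2) = 0.3374.
P_a = ½K_aγH² = 0.5×0.3374×17.9×8.8² = 233.8 kN/m, acting at H/3 = 2.933 m above the base.
Overturning moment M_o = P_a × H/3 = 233.8 × 2.933 = 685.9.
Resisting moment M_r = W × 3.05 = 658.9 × 3.05 = 2010.
FS_overturning = M_r/M_o = 2010/685.9 = 2.930.

2.93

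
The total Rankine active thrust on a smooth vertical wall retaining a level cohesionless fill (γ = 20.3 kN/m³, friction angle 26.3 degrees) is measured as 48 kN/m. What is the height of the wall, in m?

3.50 m

K_a = 0.3859. P_a = ½ K_a γ H² ⇒ H = √(2P_a/(K_a γ)).
H = √(2×48/(0.3859×20.3)) = 3.501 m.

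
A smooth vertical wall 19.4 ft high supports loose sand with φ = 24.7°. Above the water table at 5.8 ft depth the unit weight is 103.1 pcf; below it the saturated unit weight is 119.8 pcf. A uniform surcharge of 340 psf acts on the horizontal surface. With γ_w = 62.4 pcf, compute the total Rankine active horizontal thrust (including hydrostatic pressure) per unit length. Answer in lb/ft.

14700 lb/ft

K_a = tan²(45° − φ/2) = 0.4106.
γ' = 119.8 − 62.4 = 57.40 pcf. h₂ = H − d_w = 13.6 ft.
σ'_h: at surface K_a·q = 139.6; at WT K_a(q+γd_w) = 385.1; at base K_a(q+γd_w+γ'h₂) = 705.6 psf.
P₁ = ½(139.6+385.1)×5.8 = 1522; P₂ = ½(385.1+705.6)×13.6 = 7417; P_w = ½γ_w h₂² = 5771.
Total = 1522+7417+5771 = 14710 lb/ft.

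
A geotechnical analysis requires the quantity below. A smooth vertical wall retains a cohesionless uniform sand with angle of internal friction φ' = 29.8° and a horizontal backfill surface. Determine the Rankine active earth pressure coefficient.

K_a = tan²(45° − φ/2) = tan²(30.10°) = 0.3360.

0.336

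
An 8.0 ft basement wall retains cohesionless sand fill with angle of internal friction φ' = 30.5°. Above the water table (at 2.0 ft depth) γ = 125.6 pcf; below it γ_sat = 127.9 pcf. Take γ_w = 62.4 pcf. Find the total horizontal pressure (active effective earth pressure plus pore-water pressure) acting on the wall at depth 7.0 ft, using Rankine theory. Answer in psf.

K_a = (1 − sin φ)/(1 + sin φ) = 0.3267.
γ' = 127.9 − 62.4 = 65.50 pcf.
Effective vertical stress at 7.0 ft: σ'_v = 125.6×2.0 + 65.50×5.00 = 578.7 psf.
σ'_h = K_a σ'_v = 0.3267 × 578.7 = 189.0 psf; u = γ_w × 5.00 = 312.0 psf.
Total σ_h = 189.0 + 312.0 = 501.0 psf.

501 psf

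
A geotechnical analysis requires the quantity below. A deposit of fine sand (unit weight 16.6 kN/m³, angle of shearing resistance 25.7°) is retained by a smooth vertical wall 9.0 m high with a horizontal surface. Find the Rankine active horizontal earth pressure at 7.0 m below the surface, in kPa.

45.9 kPa

K_a = (1 − sin φ)/(1 + sin φ) = 0.3950.
σ_h = K_a γ z = 0.3950 × 16.6 × 7.0 = 45.90 kPa.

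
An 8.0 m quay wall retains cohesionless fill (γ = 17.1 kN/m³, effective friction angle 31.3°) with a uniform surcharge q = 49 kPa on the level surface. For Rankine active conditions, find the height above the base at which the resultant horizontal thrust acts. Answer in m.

K_a = 0.3162.
Triangular part P₁ = ½K_aγH² = 173.0 at H/3 = 2.667 m; rectangular part P₂ = K_a q H = 124.0 at H/2 = 4.000 m.
ȳ = (P₁·2.667 + P₂·4.000)/(P₁+P₂) = 3.223 m.

3.22 m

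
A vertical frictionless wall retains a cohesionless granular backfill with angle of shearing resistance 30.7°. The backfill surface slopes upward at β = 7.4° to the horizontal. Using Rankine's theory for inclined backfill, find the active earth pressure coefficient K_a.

K_a = cos β · (cos β − √(cos²β − cos²φ)) / (cos β + √(cos²β − cos²φ)).
cos β = 0.9917, cos φ = 0.8599, √(cos²β − cos²φ) = 0.4940.
K_a = 0.9917 × (0.9917 − 0.4940)/(0.9917 + 0.4940) = 0.3322.

0.332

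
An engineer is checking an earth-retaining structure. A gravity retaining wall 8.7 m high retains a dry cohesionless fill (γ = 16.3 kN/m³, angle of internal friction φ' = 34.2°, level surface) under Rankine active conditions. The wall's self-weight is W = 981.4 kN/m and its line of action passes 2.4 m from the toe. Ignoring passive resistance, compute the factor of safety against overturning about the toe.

K_a = tan²(45° − 34.2°/2) = 0.2803.
P_a = ½K_aγH² = 0.5×0.2803×16.3×8.7² = 172.9 kN/m, acting at H/3 = 2.900 m above the base.
Overturning moment M_o = P_a × H/3 = 172.9 × 2.900 = 501.5.
Resisting moment M_r = W × 2.4 = 981.4 × 2.4 = 2355.
FS_overturning = M_r/M_o = 2355/501.5 = 4.697.

4.70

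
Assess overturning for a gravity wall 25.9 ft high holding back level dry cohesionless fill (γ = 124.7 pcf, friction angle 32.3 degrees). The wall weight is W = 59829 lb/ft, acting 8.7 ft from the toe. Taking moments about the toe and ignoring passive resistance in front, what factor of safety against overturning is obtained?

K_a = tan²(45° − 32.3°/2) = 0.3035.
P_a = ½K_aγH² = 0.5×0.3035×124.7×25.9² = 12690 lb/ft, acting at H/3 = 8.633 ft above the base.
Overturning moment M_o = P_a × H/3 = 12690 × 8.633 = 109600.
Resisting moment M_r = W × 8.7 = 59829 × 8.7 = 520500.
FS_overturning = M_r/M_o = 520500/109600 = 4.750.

4.75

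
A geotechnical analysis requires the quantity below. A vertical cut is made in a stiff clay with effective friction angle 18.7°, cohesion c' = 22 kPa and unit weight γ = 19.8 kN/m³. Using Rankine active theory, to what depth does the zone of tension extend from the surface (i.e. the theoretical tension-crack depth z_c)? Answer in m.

3.10 m

K_a = tan²(45° − 18.7°/2) = 0.5144; √K_a = 0.7173.
The active pressure is zero where K_a γ z = 2c√K_a, so z_c = 2c/(γ√K_a) = 2×22/(19.8×0.7173) = 3.098 m.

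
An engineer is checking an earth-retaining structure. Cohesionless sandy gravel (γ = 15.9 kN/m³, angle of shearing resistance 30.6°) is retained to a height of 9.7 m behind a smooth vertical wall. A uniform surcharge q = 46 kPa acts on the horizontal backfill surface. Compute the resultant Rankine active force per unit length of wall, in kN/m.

K_a = tan²(45° − φ/2) = 0.3253.
Soil triangle: ½ K_a γ H² = 0.5×0.3253×15.9×9.7² = 243.4 kN/m.
Surcharge rectangle: K_a q H = 0.3253×46×9.7 = 145.2 kN/m.
Total = 243.4 + 145.2 = 388.5 kN/m.

389 kN/m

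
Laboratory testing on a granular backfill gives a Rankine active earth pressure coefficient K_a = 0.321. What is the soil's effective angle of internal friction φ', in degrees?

K_a = tan²(45° − φ/2) ⇒ 45° − φ/2 = arctan(√0.321) = 29.53°.
φ = 2(45° − 29.53°) = 30.93°.

30.9°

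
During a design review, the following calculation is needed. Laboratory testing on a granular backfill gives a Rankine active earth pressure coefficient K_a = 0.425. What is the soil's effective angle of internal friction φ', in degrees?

K_a = tan²(45° − φ/2) ⇒ 45° − φ/2 = arctan(√0.425) = 33.10°.
φ = 2(45° − 33.10°) = 23.80°.

23.8°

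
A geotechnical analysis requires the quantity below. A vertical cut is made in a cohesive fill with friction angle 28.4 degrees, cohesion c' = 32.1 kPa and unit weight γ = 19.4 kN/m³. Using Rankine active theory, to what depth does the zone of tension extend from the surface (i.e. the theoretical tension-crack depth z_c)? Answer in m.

K_a = tan²(45° − 28.4°/2) = 0.3554; √K_a = 0.5961.
The active pressure is zero where K_a γ z = 2c√K_a, so z_c = 2c/(γ√K_a) = 2×32.1/(19.4×0.5961) = 5.551 m.

5.55 m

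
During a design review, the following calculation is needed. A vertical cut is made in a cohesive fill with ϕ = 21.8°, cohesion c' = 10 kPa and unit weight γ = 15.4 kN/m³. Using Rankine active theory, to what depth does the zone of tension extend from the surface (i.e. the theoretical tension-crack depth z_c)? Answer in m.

K_a = tan²(45° − 21.8°/2) = 0.4584; √K_a = 0.6771.
The active pressure is zero where K_a γ z = 2c√K_a, so z_c = 2c/(γ√K_a) = 2×10/(15.4×0.6771) = 1.918 m.

1.92 m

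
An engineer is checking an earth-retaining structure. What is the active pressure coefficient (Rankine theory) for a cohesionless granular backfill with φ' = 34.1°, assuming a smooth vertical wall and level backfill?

K_a = tan²(45° − φ/2) = tan²(27.95°) = 0.2815.

0.282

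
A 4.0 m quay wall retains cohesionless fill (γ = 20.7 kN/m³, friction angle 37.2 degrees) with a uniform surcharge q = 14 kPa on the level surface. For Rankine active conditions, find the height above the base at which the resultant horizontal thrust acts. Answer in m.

K_a = 0.2464.
Triangular part P₁ = ½K_aγH² = 40.81 at H/3 = 1.333 m; rectangular part P₂ = K_a q H = 13.80 at H/2 = 2.000 m.
ȳ = (P₁·1.333 + P₂·2.000)/(P₁+P₂) = 1.502 m.

1.50 m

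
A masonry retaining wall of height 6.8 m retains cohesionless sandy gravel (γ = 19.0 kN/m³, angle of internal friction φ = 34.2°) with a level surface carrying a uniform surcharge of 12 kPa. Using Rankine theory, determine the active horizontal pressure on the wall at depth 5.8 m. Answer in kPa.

K_a = (1 − sin φ)/(1 + sin φ) = 0.2803.
σ_v = γz + q = 19.0 × 5.8 + 12 = 122.2 kPa.
σ_h = K_a σ_v = 0.2803 × 122.2 = 34.26 kPa.

34.3 kPa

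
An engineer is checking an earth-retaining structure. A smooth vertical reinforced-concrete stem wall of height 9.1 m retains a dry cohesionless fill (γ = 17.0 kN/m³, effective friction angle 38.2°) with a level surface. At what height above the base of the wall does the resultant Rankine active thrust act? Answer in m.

K_a = 0.2358.
The pressure distribution is triangular, so the resultant acts at H/3 above the base = 9.1/3 = 3.033 m.

3.03 m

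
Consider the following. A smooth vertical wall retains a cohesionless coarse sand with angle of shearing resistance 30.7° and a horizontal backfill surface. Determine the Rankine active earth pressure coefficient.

0.324

K_a = tan²(45° − φ/2) = tan²(29.65°) = 0.3240.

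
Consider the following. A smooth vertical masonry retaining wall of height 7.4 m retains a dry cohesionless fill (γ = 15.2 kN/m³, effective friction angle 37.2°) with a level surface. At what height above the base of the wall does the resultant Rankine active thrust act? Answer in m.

2.47 m

K_a = 0.2464.
The pressure distribution is triangular, so the resultant acts at H/3 above the base = 7.4/3 = 2.467 m.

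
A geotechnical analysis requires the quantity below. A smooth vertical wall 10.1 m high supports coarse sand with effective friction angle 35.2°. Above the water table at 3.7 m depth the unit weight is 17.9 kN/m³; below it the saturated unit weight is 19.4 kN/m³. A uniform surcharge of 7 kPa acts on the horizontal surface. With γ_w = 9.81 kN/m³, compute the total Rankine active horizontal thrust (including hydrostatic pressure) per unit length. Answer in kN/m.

419 kN/m

K_a = tan²(45° − φ/2) = 0.2687.
γ' = 19.4 − 9.81 = 9.590 kN/m³. h₂ = H − d_w = 6.4 m.
σ'_h: at surface K_a·q = 1.881; at WT K_a(q+γd_w) = 19.68; at base K_a(q+γd_w+γ'h₂) = 36.17 kPa.
P₁ = ½(1.881+19.68)×3.7 = 39.88; P₂ = ½(19.68+36.17)×6.4 = 178.7; P_w = ½γ_w h₂² = 200.9.
Total = 39.88+178.7+200.9 = 419.5 kN/m.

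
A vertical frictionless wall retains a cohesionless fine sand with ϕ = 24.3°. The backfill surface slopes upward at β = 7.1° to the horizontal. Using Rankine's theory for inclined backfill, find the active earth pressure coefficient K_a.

K_a = cos β · (cos β − √(cos²β − cos²φ)) / (cos β + √(cos²β − cos²φ)).
cos β = 0.9923, cos φ = 0.9114, √(cos²β − cos²φ) = 0.3925.
K_a = 0.9923 × (0.9923 − 0.3925)/(0.9923 + 0.3925) = 0.4298.

0.430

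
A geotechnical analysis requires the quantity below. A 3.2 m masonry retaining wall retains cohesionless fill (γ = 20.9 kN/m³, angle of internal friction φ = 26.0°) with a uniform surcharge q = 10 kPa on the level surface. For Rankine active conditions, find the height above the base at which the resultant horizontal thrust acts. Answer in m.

K_a = 0.3905.
Triangular part P₁ = ½K_aγH² = 41.78 at H/3 = 1.067 m; rectangular part P₂ = K_a q H = 12.49 at H/2 = 1.600 m.
ȳ = (P₁·1.067 + P₂·1.600)/(P₁+P₂) = 1.189 m.

1.19 m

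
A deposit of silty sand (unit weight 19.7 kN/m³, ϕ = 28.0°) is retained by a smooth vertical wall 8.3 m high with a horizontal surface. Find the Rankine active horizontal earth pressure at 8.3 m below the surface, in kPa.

59.0 kPa

K_a = (1 − sin φ)/(1 + sin φ) = 0.3610.
σ_h = K_a γ z = 0.3610 × 19.7 × 8.3 = 59.03 kPa.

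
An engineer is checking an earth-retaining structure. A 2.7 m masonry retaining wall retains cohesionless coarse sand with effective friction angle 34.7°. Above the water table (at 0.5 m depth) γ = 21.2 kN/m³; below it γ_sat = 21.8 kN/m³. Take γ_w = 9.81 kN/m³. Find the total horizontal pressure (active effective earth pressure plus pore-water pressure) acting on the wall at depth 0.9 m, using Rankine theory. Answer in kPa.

K_a = (1 − sin φ)/(1 + sin φ) = 0.2745.
γ' = 21.8 − 9.81 = 11.99 kN/m³.
Effective vertical stress at 0.9 m: σ'_v = 21.2×0.5 + 11.99×0.400 = 15.40 kPa.
σ'_h = K_a σ'_v = 0.2745 × 15.40 = 4.226 kPa; u = γ_w × 0.400 = 3.924 kPa.
Total σ_h = 4.226 + 3.924 = 8.150 kPa.

8.15 kPa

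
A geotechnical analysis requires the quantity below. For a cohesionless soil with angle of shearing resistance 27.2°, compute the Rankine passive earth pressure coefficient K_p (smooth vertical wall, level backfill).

K_p = (1 + sin φ)/(1 − sin φ) = tan²(45° + 27.2°/2) = 2.684.

2.68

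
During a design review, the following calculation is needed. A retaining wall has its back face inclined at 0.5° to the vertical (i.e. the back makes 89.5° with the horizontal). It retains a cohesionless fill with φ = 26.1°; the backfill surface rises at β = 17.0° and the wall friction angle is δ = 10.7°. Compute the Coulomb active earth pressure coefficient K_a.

0.478

K_a = sin²(α+φ) / [sin²α · sin(α−δ) · (1 + √{sin(φ+δ)sin(φ−β) / (sin(α−δ)sin(α+β))})²].
With α = 89.5°, φ = 26.1°, δ = 10.7°, β = 17.0°: K_a = 0.4778.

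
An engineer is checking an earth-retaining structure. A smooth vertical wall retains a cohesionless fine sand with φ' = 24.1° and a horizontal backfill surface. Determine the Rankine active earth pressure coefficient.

0.420

K_a = tan²(45° − φ/2) = tan²(32.95°) = 0.4201.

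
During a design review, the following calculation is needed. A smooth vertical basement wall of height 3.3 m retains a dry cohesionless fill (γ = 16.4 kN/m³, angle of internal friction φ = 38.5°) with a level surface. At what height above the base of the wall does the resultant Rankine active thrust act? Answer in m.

K_a = 0.2327.
The pressure distribution is triangular, so the resultant acts at H/3 above the base = 3.3/3 = 1.100 m.

1.10 m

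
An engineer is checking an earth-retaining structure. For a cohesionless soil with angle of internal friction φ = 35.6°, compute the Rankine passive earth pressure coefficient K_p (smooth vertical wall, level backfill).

3.79

K_p = (1 + sin φ)/(1 − sin φ) = tan²(45° + 35.6°/2) = 3.786.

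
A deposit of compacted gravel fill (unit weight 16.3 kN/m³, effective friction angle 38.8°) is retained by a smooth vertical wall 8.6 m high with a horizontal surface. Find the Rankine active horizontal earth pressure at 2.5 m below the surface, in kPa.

K_a = (1 − sin φ)/(1 + sin φ) = 0.2296.
σ_h = K_a γ z = 0.2296 × 16.3 × 2.5 = 9.354 kPa.

9.35 kPa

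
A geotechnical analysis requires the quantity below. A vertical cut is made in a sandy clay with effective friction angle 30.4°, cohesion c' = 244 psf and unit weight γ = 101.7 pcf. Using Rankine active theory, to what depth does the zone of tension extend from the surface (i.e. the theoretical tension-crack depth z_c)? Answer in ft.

8.38 ft

K_a = tan²(45° − 30.4°/2) = 0.3280; √K_a = 0.5727.
The active pressure is zero where K_a γ z = 2c√K_a, so z_c = 2c/(γ√K_a) = 2×244/(101.7×0.5727) = 8.379 ft.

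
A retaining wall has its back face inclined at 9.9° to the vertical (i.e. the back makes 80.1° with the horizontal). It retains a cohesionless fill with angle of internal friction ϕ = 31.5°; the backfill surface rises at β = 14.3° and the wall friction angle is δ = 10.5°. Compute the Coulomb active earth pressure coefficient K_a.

0.446

K_a = sin²(α+φ) / [sin²α · sin(α−δ) · (1 + √{sin(φ+δ)sin(φ−β) / (sin(α−δ)sin(α+β))})²].
With α = 80.1°, φ = 31.5°, δ = 10.5°, β = 14.3°: K_a = 0.4458.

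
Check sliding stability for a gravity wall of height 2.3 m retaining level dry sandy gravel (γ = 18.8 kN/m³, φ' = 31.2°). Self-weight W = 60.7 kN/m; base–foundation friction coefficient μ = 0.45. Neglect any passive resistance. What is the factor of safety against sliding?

1.73

K_a = tan²(45° − 31.2°/2) = 0.3175.
P_a = ½K_aγH² = 0.5×0.3175×18.8×2.3² = 15.79 kN/m, acting at H/3 = 0.7667 m above the base.
FS_sliding = μW / P_a = 0.45×60.7 / 15.79 = 1.730.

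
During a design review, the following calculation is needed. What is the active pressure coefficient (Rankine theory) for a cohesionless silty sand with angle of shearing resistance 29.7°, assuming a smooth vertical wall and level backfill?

0.337

K_a = (1 − sin φ)/(1 + sin φ) = (1 − sin 29.7°)/(1 + sin 29.7°) = 0.3374.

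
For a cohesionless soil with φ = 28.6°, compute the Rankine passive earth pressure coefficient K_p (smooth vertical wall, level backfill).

2.84

K_p = (1 + sin φ)/(1 − sin φ) = tan²(45° + 28.6°/2) = 2.837.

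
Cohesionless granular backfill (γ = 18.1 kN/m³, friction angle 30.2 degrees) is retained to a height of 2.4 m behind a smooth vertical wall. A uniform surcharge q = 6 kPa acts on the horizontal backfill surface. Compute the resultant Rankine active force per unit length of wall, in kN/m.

K_a = tan²(45° − φ/2) = 0.3307.
Soil triangle: ½ K_a γ H² = 0.5×0.3307×18.1×2.4² = 17.24 kN/m.
Surcharge rectangle: K_a q H = 0.3307×6×2.4 = 4.761 kN/m.
Total = 17.24 + 4.761 = 22.00 kN/m.

22.0 kN/m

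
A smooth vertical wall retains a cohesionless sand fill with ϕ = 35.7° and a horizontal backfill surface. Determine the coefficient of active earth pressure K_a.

K_a = tan²(45° − φ/2) = tan²(27.15°) = 0.2630.

0.263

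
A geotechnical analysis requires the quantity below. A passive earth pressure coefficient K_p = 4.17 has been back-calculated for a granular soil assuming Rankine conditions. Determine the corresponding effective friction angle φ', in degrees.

K_p = (1+sin φ)/(1−sin φ) ⇒ sin φ = (K_p − 1)/(K_p + 1) = 0.6132.
φ = arcsin(0.6132) = 37.82°.

37.8°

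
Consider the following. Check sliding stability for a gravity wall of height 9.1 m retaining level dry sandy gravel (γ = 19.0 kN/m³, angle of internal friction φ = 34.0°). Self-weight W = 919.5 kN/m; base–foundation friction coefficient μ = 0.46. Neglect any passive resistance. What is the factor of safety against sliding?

1.90

K_a = tan²(45° − 34.0°/2) = 0.2827.
P_a = ½K_aγH² = 0.5×0.2827×19.0×9.1² = 222.4 kN/m, acting at H/3 = 3.033 m above the base.
FS_sliding = μW / P_a = 0.46×919.5 / 222.4 = 1.902.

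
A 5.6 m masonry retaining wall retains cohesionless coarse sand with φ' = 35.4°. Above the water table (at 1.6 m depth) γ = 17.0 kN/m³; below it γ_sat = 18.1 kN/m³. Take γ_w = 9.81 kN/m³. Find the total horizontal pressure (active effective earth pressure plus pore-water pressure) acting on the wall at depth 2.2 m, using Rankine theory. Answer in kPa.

14.5 kPa

K_a = (1 − sin φ)/(1 + sin φ) = 0.2664.
γ' = 18.1 − 9.81 = 8.290 kN/m³.
Effective vertical stress at 2.2 m: σ'_v = 17.0×1.6 + 8.290×0.600 = 32.17 kPa.
σ'_h = K_a σ'_v = 0.2664 × 32.17 = 8.571 kPa; u = γ_w × 0.600 = 5.886 kPa.
Total σ_h = 8.571 + 5.886 = 14.46 kPa.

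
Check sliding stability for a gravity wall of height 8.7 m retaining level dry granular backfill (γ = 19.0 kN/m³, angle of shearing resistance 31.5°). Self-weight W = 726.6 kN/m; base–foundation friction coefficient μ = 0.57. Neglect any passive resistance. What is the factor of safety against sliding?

1.84

K_a = tan²(45° − 31.5°/2) = 0.3136.
P_a = ½K_aγH² = 0.5×0.3136×19.0×8.7² = 225.5 kN/m, acting at H/3 = 2.900 m above the base.
FS_sliding = μW / P_a = 0.57×726.6 / 225.5 = 1.836.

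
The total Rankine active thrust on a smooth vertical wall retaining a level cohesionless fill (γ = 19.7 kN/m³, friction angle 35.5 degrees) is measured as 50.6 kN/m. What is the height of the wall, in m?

4.40 m

K_a = 0.2653. P_a = ½ K_a γ H² ⇒ H = √(2P_a/(K_a γ)).
H = √(2×50.6/(0.2653×19.7)) = 4.401 m.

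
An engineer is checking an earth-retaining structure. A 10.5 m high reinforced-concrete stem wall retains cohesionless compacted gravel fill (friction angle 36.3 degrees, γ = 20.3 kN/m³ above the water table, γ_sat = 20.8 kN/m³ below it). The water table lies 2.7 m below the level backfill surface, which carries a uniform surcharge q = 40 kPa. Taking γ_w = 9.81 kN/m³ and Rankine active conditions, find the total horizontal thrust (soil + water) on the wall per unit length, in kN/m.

K_a = tan²(45° − φ/2) = 0.2563.
γ' = 20.8 − 9.81 = 10.99 kN/m³. h₂ = H − d_w = 7.8 m.
σ'_h: at surface K_a·q = 10.25; at WT K_a(q+γd_w) = 24.30; at base K_a(q+γd_w+γ'h₂) = 46.27 kPa.
P₁ = ½(10.25+24.30)×2.7 = 46.64; P₂ = ½(24.30+46.27)×7.8 = 275.2; P_w = ½γ_w h₂² = 298.4.
Total = 46.64+275.2+298.4 = 620.3 kN/m.

620 kN/m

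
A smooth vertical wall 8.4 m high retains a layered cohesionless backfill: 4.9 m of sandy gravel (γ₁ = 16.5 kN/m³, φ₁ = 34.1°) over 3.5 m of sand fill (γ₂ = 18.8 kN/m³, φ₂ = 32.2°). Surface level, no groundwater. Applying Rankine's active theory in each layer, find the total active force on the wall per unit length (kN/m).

K_a1 = tan²(45°−34.1°/2) = 0.2815; K_a2 = tan²(45°−32.2°/2) = 0.3047.
Layer 1: σ at base = K_a1 γ₁ h₁ = 22.76 kPa; P₁ = ½×22.76×4.9 = 55.77.
Layer 2: σ_v at top = γ₁h₁ = 80.85; σ_h top = K_a2×80.85 = 24.64; σ_h base = K_a2×(80.85+18.8×3.5) = 44.69.
P₂ = ½(24.64+44.69)×3.5 = 121.3. Total P_a = 55.77+121.3 = 177.1 kN/m.

177 kN/m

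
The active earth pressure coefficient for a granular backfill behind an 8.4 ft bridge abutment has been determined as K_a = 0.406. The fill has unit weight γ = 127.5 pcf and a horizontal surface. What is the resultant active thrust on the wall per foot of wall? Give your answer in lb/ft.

P = ½ K_a γ H² = 0.5 × 0.406 × 127.5 × 8.4² = 1826 lb/ft.

1830 lb/ft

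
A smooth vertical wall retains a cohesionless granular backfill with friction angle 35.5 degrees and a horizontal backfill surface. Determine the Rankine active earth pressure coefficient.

0.265

K_a = (1 − sin φ)/(1 + sin φ) = (1 − sin 35.5°)/(1 + sin 35.5°) = 0.2653.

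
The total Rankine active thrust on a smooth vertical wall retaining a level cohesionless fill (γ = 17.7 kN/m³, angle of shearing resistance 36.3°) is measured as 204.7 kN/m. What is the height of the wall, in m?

K_a = 0.2563. P_a = ½ K_a γ H² ⇒ H = √(2P_a/(K_a γ)).
H = √(2×204.7/(0.2563×17.7)) = 9.500 m.

9.50 m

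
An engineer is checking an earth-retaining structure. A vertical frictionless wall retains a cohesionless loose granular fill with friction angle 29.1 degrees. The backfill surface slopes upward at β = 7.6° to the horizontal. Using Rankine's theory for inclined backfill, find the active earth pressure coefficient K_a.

K_a = cos β · (cos β − √(cos²β − cos²φ)) / (cos β + √(cos²β − cos²φ)).
cos β = 0.9912, cos φ = 0.8738, √(cos²β − cos²φ) = 0.4680.
K_a = 0.9912 × (0.9912 − 0.4680)/(0.9912 + 0.4680) = 0.3554.

0.355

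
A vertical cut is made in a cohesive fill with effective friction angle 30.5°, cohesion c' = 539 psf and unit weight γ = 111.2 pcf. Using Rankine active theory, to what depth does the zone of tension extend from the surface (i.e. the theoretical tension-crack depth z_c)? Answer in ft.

17.0 ft

K_a = tan²(45° − 30.5°/2) = 0.3267; √K_a = 0.5715.
The active pressure is zero where K_a γ z = 2c√K_a, so z_c = 2c/(γ√K_a) = 2×539/(111.2×0.5715) = 16.96 ft.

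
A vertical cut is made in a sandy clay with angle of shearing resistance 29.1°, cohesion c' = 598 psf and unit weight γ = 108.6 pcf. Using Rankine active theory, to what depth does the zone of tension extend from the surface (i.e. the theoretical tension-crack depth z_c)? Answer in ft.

K_a = tan²(45° − 29.1°/2) = 0.3456; √K_a = 0.5879.
The active pressure is zero where K_a γ z = 2c√K_a, so z_c = 2c/(γ√K_a) = 2×598/(108.6×0.5879) = 18.73 ft.

18.7 ft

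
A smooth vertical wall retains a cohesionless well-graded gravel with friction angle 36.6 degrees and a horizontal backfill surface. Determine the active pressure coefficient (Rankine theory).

K_a = tan²(45° − φ/2) = tan²(26.70°) = 0.2530.

0.253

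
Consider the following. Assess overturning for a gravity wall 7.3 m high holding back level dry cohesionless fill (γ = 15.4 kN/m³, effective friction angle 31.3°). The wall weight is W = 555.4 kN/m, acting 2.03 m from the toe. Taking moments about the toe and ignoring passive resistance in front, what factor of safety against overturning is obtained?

3.57

K_a = tan²(45° − 31.3°/2) = 0.3162.
P_a = ½K_aγH² = 0.5×0.3162×15.4×7.3² = 129.7 kN/m, acting at H/3 = 2.433 m above the base.
Overturning moment M_o = P_a × H/3 = 129.7 × 2.433 = 315.7.
Resisting moment M_r = W × 2.03 = 555.4 × 2.03 = 1127.
FS_overturning = M_r/M_o = 1127/315.7 = 3.571.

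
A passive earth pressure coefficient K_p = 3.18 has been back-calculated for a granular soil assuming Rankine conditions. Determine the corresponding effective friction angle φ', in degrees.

31.4°

K_p = (1+sin φ)/(1−sin φ) ⇒ sin φ = (K_p − 1)/(K_p + 1) = 0.5215.
φ = arcsin(0.5215) = 31.44°.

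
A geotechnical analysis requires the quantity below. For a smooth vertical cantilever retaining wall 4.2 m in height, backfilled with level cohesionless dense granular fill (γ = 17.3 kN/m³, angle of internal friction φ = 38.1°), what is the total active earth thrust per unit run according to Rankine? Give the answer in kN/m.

36.1 kN/m

K_a = tan²(45° − φ/2) = 0.2368.
P_a = ½ K_a γ H² = 0.5 × 0.2368 × 17.3 × 4.2² = 36.14 kN/m.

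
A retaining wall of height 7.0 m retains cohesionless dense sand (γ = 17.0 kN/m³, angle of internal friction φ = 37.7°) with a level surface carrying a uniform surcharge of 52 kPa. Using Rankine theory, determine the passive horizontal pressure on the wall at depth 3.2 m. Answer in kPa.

K_p = (1 + sin φ)/(1 − sin φ) = 4.148.
σ_v = γz + q = 17.0 × 3.2 + 52 = 106.4 kPa.
σ_h = K_p σ_v = 4.148 × 106.4 = 441.4 kPa.

441 kPa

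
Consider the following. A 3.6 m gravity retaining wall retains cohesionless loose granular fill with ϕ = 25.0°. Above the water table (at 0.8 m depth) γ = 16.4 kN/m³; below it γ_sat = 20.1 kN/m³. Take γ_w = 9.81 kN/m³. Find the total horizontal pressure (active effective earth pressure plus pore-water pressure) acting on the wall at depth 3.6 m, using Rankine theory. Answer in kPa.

44.5 kPa

K_a = (1 − sin φ)/(1 + sin φ) = 0.4059.
γ' = 20.1 − 9.81 = 10.29 kN/m³.
Effective vertical stress at 3.6 m: σ'_v = 16.4×0.8 + 10.29×2.80 = 41.93 kPa.
σ'_h = K_a σ'_v = 0.4059 × 41.93 = 17.02 kPa; u = γ_w × 2.80 = 27.47 kPa.
Total σ_h = 17.02 + 27.47 = 44.49 kPa.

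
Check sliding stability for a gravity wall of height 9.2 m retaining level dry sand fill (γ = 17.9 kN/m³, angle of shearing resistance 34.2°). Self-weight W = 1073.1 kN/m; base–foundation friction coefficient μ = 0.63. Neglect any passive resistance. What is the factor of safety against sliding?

3.18

K_a = tan²(45° − 34.2°/2) = 0.2803.
P_a = ½K_aγH² = 0.5×0.2803×17.9×9.2² = 212.4 kN/m, acting at H/3 = 3.067 m above the base.
FS_sliding = μW / P_a = 0.63×1073.1 / 212.4 = 3.183.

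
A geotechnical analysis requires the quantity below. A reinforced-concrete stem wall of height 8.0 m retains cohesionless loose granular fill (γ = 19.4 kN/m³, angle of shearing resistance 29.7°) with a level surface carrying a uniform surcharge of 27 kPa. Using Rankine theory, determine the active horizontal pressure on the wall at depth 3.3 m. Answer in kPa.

30.7 kPa

K_a = (1 − sin φ)/(1 + sin φ) = 0.3374.
σ_v = γz + q = 19.4 × 3.3 + 27 = 91.02 kPa.
σ_h = K_a σ_v = 0.3374 × 91.02 = 30.71 kPa.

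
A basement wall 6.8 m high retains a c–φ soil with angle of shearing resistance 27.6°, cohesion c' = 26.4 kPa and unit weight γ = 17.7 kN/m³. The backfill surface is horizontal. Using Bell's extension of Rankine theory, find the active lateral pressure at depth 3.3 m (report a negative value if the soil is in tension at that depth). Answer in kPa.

-10.6 kPa

K_a = (1 − sin φ)/(1 + sin φ) = 0.3668.
σ_a = K_a γ z − 2c√K_a = 0.3668×17.7×3.3 − 2×26.4×0.6056 = -10.55 kPa.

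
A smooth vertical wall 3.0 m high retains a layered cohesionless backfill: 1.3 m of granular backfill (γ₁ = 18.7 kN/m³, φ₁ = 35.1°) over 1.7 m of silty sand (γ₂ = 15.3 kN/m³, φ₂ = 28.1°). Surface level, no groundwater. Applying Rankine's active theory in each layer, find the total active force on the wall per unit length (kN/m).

K_a1 = tan²(45°−35.1°/2) = 0.2698; K_a2 = tan²(45°−28.1°/2) = 0.3596.
Layer 1: σ at base = K_a1 γ₁ h₁ = 6.560 kPa; P₁ = ½×6.560×1.3 = 4.264.
Layer 2: σ_v at top = γ₁h₁ = 24.31; σ_h top = K_a2×24.31 = 8.742; σ_h base = K_a2×(24.31+15.3×1.7) = 18.10.
P₂ = ½(8.742+18.10)×1.7 = 22.81. Total P_a = 4.264+22.81 = 27.08 kN/m.

27.1 kN/m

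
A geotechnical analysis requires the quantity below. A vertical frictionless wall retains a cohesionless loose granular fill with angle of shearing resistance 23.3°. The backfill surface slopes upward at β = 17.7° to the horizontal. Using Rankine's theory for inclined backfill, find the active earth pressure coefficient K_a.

K_a = cos β · (cos β − √(cos²β − cos²φ)) / (cos β + √(cos²β − cos²φ)).
cos β = 0.9527, cos φ = 0.9184, √(cos²β − cos²φ) = 0.2530.
K_a = 0.9527 × (0.9527 − 0.2530)/(0.9527 + 0.2530) = 0.5528.

0.553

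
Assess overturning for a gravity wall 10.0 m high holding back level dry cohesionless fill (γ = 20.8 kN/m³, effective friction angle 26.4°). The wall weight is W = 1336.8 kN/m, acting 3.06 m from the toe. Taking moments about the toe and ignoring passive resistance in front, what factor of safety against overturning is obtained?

3.07

K_a = tan²(45° − 26.4°/2) = 0.3844.
P_a = ½K_aγH² = 0.5×0.3844×20.8×10.0² = 399.8 kN/m, acting at H/3 = 3.333 m above the base.
Overturning moment M_o = P_a × H/3 = 399.8 × 3.333 = 1333.
Resisting moment M_r = W × 3.06 = 1336.8 × 3.06 = 4091.
FS_overturning = M_r/M_o = 4091/1333 = 3.069.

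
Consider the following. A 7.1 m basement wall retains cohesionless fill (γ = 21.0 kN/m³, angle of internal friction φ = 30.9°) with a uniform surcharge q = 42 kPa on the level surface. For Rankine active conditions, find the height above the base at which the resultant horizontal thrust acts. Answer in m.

2.79 m

K_a = 0.3214.
Triangular part P₁ = ½K_aγH² = 170.1 at H/3 = 2.367 m; rectangular part P₂ = K_a q H = 95.84 at H/2 = 3.550 m.
ȳ = (P₁·2.367 + P₂·3.550)/(P₁+P₂) = 2.793 m.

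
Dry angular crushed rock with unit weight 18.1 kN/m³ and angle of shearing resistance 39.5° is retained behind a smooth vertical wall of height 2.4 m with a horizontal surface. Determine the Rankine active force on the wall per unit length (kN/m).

K_a = tan²(45° − φ/2) = 0.2224.
P_a = ½ K_a γ H² = 0.5 × 0.2224 × 18.1 × 2.4² = 11.60 kN/m.

11.6 kN/m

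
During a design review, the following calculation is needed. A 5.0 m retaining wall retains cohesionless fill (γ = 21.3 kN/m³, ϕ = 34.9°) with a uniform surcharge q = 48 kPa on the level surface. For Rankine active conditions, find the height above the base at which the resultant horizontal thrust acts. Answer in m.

K_a = 0.2721.
Triangular part P₁ = ½K_aγH² = 72.46 at H/3 = 1.667 m; rectangular part P₂ = K_a q H = 65.32 at H/2 = 2.500 m.
ȳ = (P₁·1.667 + P₂·2.500)/(P₁+P₂) = 2.062 m.

2.06 m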